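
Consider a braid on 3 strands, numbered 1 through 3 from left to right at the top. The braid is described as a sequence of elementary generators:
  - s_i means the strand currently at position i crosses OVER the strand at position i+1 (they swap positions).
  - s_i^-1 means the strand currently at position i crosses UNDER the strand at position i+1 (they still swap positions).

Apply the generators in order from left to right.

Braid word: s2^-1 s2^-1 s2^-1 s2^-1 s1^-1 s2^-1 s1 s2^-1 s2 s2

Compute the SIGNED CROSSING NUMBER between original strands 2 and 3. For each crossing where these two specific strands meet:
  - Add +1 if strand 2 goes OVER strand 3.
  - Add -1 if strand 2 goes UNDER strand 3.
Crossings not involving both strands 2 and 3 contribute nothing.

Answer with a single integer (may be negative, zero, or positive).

Answer: 1

Derivation:
Gen 1: 2 under 3. Both 2&3? yes. Contrib: -1. Sum: -1
Gen 2: 3 under 2. Both 2&3? yes. Contrib: +1. Sum: 0
Gen 3: 2 under 3. Both 2&3? yes. Contrib: -1. Sum: -1
Gen 4: 3 under 2. Both 2&3? yes. Contrib: +1. Sum: 0
Gen 5: crossing 1x2. Both 2&3? no. Sum: 0
Gen 6: crossing 1x3. Both 2&3? no. Sum: 0
Gen 7: 2 over 3. Both 2&3? yes. Contrib: +1. Sum: 1
Gen 8: crossing 2x1. Both 2&3? no. Sum: 1
Gen 9: crossing 1x2. Both 2&3? no. Sum: 1
Gen 10: crossing 2x1. Both 2&3? no. Sum: 1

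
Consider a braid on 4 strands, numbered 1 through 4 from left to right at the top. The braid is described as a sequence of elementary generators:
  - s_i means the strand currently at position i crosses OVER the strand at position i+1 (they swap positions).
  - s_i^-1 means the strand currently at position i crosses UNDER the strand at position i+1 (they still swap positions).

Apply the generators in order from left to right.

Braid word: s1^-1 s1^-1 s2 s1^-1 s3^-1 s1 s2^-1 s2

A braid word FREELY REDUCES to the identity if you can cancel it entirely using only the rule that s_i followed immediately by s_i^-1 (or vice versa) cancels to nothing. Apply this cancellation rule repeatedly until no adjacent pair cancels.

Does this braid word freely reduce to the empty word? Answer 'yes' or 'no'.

Gen 1 (s1^-1): push. Stack: [s1^-1]
Gen 2 (s1^-1): push. Stack: [s1^-1 s1^-1]
Gen 3 (s2): push. Stack: [s1^-1 s1^-1 s2]
Gen 4 (s1^-1): push. Stack: [s1^-1 s1^-1 s2 s1^-1]
Gen 5 (s3^-1): push. Stack: [s1^-1 s1^-1 s2 s1^-1 s3^-1]
Gen 6 (s1): push. Stack: [s1^-1 s1^-1 s2 s1^-1 s3^-1 s1]
Gen 7 (s2^-1): push. Stack: [s1^-1 s1^-1 s2 s1^-1 s3^-1 s1 s2^-1]
Gen 8 (s2): cancels prior s2^-1. Stack: [s1^-1 s1^-1 s2 s1^-1 s3^-1 s1]
Reduced word: s1^-1 s1^-1 s2 s1^-1 s3^-1 s1

Answer: no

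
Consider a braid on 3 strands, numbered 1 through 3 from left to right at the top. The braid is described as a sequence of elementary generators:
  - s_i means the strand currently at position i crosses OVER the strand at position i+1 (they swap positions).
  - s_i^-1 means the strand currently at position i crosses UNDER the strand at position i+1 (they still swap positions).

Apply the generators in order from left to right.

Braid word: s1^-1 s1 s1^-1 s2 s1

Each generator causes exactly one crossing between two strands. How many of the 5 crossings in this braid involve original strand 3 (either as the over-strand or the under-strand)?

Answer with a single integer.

Answer: 2

Derivation:
Gen 1: crossing 1x2. Involves strand 3? no. Count so far: 0
Gen 2: crossing 2x1. Involves strand 3? no. Count so far: 0
Gen 3: crossing 1x2. Involves strand 3? no. Count so far: 0
Gen 4: crossing 1x3. Involves strand 3? yes. Count so far: 1
Gen 5: crossing 2x3. Involves strand 3? yes. Count so far: 2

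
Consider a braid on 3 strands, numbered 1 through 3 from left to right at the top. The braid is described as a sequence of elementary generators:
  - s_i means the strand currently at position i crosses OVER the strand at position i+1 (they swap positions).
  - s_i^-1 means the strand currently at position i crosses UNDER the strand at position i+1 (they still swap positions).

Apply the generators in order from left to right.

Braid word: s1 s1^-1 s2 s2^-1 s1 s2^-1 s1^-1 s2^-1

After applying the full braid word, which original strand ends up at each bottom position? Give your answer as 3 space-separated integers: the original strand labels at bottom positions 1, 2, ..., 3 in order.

Answer: 3 1 2

Derivation:
Gen 1 (s1): strand 1 crosses over strand 2. Perm now: [2 1 3]
Gen 2 (s1^-1): strand 2 crosses under strand 1. Perm now: [1 2 3]
Gen 3 (s2): strand 2 crosses over strand 3. Perm now: [1 3 2]
Gen 4 (s2^-1): strand 3 crosses under strand 2. Perm now: [1 2 3]
Gen 5 (s1): strand 1 crosses over strand 2. Perm now: [2 1 3]
Gen 6 (s2^-1): strand 1 crosses under strand 3. Perm now: [2 3 1]
Gen 7 (s1^-1): strand 2 crosses under strand 3. Perm now: [3 2 1]
Gen 8 (s2^-1): strand 2 crosses under strand 1. Perm now: [3 1 2]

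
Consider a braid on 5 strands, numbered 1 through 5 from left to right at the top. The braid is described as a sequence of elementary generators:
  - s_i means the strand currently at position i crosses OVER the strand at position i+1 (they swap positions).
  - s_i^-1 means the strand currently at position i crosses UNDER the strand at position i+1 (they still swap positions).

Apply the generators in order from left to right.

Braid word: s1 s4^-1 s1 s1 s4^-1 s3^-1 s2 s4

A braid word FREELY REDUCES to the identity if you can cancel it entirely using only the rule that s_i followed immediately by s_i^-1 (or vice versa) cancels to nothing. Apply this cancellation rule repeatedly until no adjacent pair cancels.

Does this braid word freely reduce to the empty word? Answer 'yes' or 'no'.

Gen 1 (s1): push. Stack: [s1]
Gen 2 (s4^-1): push. Stack: [s1 s4^-1]
Gen 3 (s1): push. Stack: [s1 s4^-1 s1]
Gen 4 (s1): push. Stack: [s1 s4^-1 s1 s1]
Gen 5 (s4^-1): push. Stack: [s1 s4^-1 s1 s1 s4^-1]
Gen 6 (s3^-1): push. Stack: [s1 s4^-1 s1 s1 s4^-1 s3^-1]
Gen 7 (s2): push. Stack: [s1 s4^-1 s1 s1 s4^-1 s3^-1 s2]
Gen 8 (s4): push. Stack: [s1 s4^-1 s1 s1 s4^-1 s3^-1 s2 s4]
Reduced word: s1 s4^-1 s1 s1 s4^-1 s3^-1 s2 s4

Answer: no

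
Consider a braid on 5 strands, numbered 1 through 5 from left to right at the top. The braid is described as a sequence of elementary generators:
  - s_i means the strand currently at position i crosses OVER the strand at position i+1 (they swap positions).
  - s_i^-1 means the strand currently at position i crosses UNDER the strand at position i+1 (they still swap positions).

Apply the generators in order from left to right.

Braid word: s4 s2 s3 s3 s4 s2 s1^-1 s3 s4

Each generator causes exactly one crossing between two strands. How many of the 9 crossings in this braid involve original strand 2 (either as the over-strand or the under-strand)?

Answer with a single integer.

Gen 1: crossing 4x5. Involves strand 2? no. Count so far: 0
Gen 2: crossing 2x3. Involves strand 2? yes. Count so far: 1
Gen 3: crossing 2x5. Involves strand 2? yes. Count so far: 2
Gen 4: crossing 5x2. Involves strand 2? yes. Count so far: 3
Gen 5: crossing 5x4. Involves strand 2? no. Count so far: 3
Gen 6: crossing 3x2. Involves strand 2? yes. Count so far: 4
Gen 7: crossing 1x2. Involves strand 2? yes. Count so far: 5
Gen 8: crossing 3x4. Involves strand 2? no. Count so far: 5
Gen 9: crossing 3x5. Involves strand 2? no. Count so far: 5

Answer: 5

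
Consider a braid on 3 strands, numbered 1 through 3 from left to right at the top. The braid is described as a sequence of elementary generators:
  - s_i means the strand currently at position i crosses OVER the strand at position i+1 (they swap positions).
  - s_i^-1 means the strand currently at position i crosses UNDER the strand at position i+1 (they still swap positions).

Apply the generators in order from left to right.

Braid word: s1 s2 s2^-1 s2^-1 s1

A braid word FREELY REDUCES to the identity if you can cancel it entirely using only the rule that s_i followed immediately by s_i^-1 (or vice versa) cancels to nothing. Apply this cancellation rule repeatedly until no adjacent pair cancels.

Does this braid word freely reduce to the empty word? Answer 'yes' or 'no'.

Gen 1 (s1): push. Stack: [s1]
Gen 2 (s2): push. Stack: [s1 s2]
Gen 3 (s2^-1): cancels prior s2. Stack: [s1]
Gen 4 (s2^-1): push. Stack: [s1 s2^-1]
Gen 5 (s1): push. Stack: [s1 s2^-1 s1]
Reduced word: s1 s2^-1 s1

Answer: no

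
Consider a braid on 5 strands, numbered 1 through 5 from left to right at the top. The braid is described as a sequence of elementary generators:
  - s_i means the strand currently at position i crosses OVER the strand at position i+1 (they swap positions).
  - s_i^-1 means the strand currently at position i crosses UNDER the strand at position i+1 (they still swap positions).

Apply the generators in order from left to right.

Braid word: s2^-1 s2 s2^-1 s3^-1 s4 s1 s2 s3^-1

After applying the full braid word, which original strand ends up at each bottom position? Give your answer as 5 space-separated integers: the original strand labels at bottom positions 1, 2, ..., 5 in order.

Gen 1 (s2^-1): strand 2 crosses under strand 3. Perm now: [1 3 2 4 5]
Gen 2 (s2): strand 3 crosses over strand 2. Perm now: [1 2 3 4 5]
Gen 3 (s2^-1): strand 2 crosses under strand 3. Perm now: [1 3 2 4 5]
Gen 4 (s3^-1): strand 2 crosses under strand 4. Perm now: [1 3 4 2 5]
Gen 5 (s4): strand 2 crosses over strand 5. Perm now: [1 3 4 5 2]
Gen 6 (s1): strand 1 crosses over strand 3. Perm now: [3 1 4 5 2]
Gen 7 (s2): strand 1 crosses over strand 4. Perm now: [3 4 1 5 2]
Gen 8 (s3^-1): strand 1 crosses under strand 5. Perm now: [3 4 5 1 2]

Answer: 3 4 5 1 2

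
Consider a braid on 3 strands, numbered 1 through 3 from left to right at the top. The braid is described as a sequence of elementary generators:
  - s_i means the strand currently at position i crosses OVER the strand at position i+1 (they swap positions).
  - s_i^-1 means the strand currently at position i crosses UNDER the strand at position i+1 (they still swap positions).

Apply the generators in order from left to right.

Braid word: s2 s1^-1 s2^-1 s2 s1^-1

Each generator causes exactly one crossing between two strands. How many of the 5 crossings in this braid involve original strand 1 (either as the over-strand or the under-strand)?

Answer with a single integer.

Gen 1: crossing 2x3. Involves strand 1? no. Count so far: 0
Gen 2: crossing 1x3. Involves strand 1? yes. Count so far: 1
Gen 3: crossing 1x2. Involves strand 1? yes. Count so far: 2
Gen 4: crossing 2x1. Involves strand 1? yes. Count so far: 3
Gen 5: crossing 3x1. Involves strand 1? yes. Count so far: 4

Answer: 4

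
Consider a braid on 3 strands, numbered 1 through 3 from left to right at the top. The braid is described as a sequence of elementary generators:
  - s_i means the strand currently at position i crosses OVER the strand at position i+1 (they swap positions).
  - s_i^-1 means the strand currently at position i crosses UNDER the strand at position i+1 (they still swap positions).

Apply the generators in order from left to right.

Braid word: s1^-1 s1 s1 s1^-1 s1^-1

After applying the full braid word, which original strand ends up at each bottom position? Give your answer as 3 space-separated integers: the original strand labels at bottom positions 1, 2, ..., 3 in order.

Answer: 2 1 3

Derivation:
Gen 1 (s1^-1): strand 1 crosses under strand 2. Perm now: [2 1 3]
Gen 2 (s1): strand 2 crosses over strand 1. Perm now: [1 2 3]
Gen 3 (s1): strand 1 crosses over strand 2. Perm now: [2 1 3]
Gen 4 (s1^-1): strand 2 crosses under strand 1. Perm now: [1 2 3]
Gen 5 (s1^-1): strand 1 crosses under strand 2. Perm now: [2 1 3]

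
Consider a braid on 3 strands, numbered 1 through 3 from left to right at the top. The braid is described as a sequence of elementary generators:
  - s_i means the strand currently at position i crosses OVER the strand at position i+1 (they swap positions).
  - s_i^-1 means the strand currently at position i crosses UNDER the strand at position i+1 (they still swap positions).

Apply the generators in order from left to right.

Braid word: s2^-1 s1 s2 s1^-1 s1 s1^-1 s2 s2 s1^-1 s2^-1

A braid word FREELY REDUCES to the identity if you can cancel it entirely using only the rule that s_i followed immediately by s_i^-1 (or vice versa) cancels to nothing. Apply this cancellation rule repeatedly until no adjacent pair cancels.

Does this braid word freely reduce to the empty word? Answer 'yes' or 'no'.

Answer: no

Derivation:
Gen 1 (s2^-1): push. Stack: [s2^-1]
Gen 2 (s1): push. Stack: [s2^-1 s1]
Gen 3 (s2): push. Stack: [s2^-1 s1 s2]
Gen 4 (s1^-1): push. Stack: [s2^-1 s1 s2 s1^-1]
Gen 5 (s1): cancels prior s1^-1. Stack: [s2^-1 s1 s2]
Gen 6 (s1^-1): push. Stack: [s2^-1 s1 s2 s1^-1]
Gen 7 (s2): push. Stack: [s2^-1 s1 s2 s1^-1 s2]
Gen 8 (s2): push. Stack: [s2^-1 s1 s2 s1^-1 s2 s2]
Gen 9 (s1^-1): push. Stack: [s2^-1 s1 s2 s1^-1 s2 s2 s1^-1]
Gen 10 (s2^-1): push. Stack: [s2^-1 s1 s2 s1^-1 s2 s2 s1^-1 s2^-1]
Reduced word: s2^-1 s1 s2 s1^-1 s2 s2 s1^-1 s2^-1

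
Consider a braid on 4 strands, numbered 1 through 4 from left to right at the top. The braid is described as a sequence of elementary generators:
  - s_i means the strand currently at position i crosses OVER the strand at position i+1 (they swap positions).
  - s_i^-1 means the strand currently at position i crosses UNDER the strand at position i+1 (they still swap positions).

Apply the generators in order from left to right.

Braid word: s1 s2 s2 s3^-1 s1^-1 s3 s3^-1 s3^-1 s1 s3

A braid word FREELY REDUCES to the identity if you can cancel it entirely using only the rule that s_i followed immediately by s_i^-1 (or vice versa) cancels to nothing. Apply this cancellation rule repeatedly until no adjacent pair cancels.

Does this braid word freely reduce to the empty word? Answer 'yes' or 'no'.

Gen 1 (s1): push. Stack: [s1]
Gen 2 (s2): push. Stack: [s1 s2]
Gen 3 (s2): push. Stack: [s1 s2 s2]
Gen 4 (s3^-1): push. Stack: [s1 s2 s2 s3^-1]
Gen 5 (s1^-1): push. Stack: [s1 s2 s2 s3^-1 s1^-1]
Gen 6 (s3): push. Stack: [s1 s2 s2 s3^-1 s1^-1 s3]
Gen 7 (s3^-1): cancels prior s3. Stack: [s1 s2 s2 s3^-1 s1^-1]
Gen 8 (s3^-1): push. Stack: [s1 s2 s2 s3^-1 s1^-1 s3^-1]
Gen 9 (s1): push. Stack: [s1 s2 s2 s3^-1 s1^-1 s3^-1 s1]
Gen 10 (s3): push. Stack: [s1 s2 s2 s3^-1 s1^-1 s3^-1 s1 s3]
Reduced word: s1 s2 s2 s3^-1 s1^-1 s3^-1 s1 s3

Answer: no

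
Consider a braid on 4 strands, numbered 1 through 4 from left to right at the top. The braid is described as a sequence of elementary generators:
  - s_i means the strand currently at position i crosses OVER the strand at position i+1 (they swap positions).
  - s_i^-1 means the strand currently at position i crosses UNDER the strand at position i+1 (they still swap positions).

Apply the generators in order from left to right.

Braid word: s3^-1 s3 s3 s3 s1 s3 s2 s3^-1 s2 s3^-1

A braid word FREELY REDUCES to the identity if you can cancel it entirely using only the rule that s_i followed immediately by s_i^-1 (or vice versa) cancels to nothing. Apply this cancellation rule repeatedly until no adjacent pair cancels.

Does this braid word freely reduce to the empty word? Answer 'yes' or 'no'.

Answer: no

Derivation:
Gen 1 (s3^-1): push. Stack: [s3^-1]
Gen 2 (s3): cancels prior s3^-1. Stack: []
Gen 3 (s3): push. Stack: [s3]
Gen 4 (s3): push. Stack: [s3 s3]
Gen 5 (s1): push. Stack: [s3 s3 s1]
Gen 6 (s3): push. Stack: [s3 s3 s1 s3]
Gen 7 (s2): push. Stack: [s3 s3 s1 s3 s2]
Gen 8 (s3^-1): push. Stack: [s3 s3 s1 s3 s2 s3^-1]
Gen 9 (s2): push. Stack: [s3 s3 s1 s3 s2 s3^-1 s2]
Gen 10 (s3^-1): push. Stack: [s3 s3 s1 s3 s2 s3^-1 s2 s3^-1]
Reduced word: s3 s3 s1 s3 s2 s3^-1 s2 s3^-1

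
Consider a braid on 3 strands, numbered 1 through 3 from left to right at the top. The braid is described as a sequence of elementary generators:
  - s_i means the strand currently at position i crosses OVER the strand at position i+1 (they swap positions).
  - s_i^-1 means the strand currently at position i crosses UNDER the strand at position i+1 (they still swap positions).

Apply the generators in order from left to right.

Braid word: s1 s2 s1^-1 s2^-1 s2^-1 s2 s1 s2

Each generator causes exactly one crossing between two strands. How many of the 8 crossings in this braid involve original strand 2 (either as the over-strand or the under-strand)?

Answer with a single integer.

Answer: 6

Derivation:
Gen 1: crossing 1x2. Involves strand 2? yes. Count so far: 1
Gen 2: crossing 1x3. Involves strand 2? no. Count so far: 1
Gen 3: crossing 2x3. Involves strand 2? yes. Count so far: 2
Gen 4: crossing 2x1. Involves strand 2? yes. Count so far: 3
Gen 5: crossing 1x2. Involves strand 2? yes. Count so far: 4
Gen 6: crossing 2x1. Involves strand 2? yes. Count so far: 5
Gen 7: crossing 3x1. Involves strand 2? no. Count so far: 5
Gen 8: crossing 3x2. Involves strand 2? yes. Count so far: 6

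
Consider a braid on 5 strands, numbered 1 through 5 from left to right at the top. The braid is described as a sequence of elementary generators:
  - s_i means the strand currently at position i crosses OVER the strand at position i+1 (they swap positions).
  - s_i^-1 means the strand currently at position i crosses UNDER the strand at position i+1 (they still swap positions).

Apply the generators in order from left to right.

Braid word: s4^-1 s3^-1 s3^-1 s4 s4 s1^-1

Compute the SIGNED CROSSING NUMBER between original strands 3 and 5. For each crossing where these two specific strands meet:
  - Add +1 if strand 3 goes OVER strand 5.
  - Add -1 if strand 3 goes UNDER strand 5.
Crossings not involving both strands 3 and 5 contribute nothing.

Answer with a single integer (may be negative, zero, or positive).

Answer: 0

Derivation:
Gen 1: crossing 4x5. Both 3&5? no. Sum: 0
Gen 2: 3 under 5. Both 3&5? yes. Contrib: -1. Sum: -1
Gen 3: 5 under 3. Both 3&5? yes. Contrib: +1. Sum: 0
Gen 4: crossing 5x4. Both 3&5? no. Sum: 0
Gen 5: crossing 4x5. Both 3&5? no. Sum: 0
Gen 6: crossing 1x2. Both 3&5? no. Sum: 0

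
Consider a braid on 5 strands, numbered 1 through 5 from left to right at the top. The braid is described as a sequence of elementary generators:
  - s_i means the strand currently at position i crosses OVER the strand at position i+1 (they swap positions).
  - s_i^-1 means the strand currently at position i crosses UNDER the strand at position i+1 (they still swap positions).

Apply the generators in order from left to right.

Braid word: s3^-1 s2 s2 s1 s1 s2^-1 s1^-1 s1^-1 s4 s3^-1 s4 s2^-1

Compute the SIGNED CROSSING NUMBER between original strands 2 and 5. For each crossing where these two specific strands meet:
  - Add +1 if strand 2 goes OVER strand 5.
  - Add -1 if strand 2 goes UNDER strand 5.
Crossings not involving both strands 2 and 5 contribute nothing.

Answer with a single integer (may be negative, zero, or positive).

Gen 1: crossing 3x4. Both 2&5? no. Sum: 0
Gen 2: crossing 2x4. Both 2&5? no. Sum: 0
Gen 3: crossing 4x2. Both 2&5? no. Sum: 0
Gen 4: crossing 1x2. Both 2&5? no. Sum: 0
Gen 5: crossing 2x1. Both 2&5? no. Sum: 0
Gen 6: crossing 2x4. Both 2&5? no. Sum: 0
Gen 7: crossing 1x4. Both 2&5? no. Sum: 0
Gen 8: crossing 4x1. Both 2&5? no. Sum: 0
Gen 9: crossing 3x5. Both 2&5? no. Sum: 0
Gen 10: 2 under 5. Both 2&5? yes. Contrib: -1. Sum: -1
Gen 11: crossing 2x3. Both 2&5? no. Sum: -1
Gen 12: crossing 4x5. Both 2&5? no. Sum: -1

Answer: -1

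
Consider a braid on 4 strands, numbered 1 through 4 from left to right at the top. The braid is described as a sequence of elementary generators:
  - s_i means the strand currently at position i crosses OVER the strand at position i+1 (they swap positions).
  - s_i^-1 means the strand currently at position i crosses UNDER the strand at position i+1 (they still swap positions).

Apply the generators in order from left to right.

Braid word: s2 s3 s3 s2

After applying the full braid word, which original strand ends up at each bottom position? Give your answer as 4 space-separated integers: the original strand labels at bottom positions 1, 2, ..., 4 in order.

Gen 1 (s2): strand 2 crosses over strand 3. Perm now: [1 3 2 4]
Gen 2 (s3): strand 2 crosses over strand 4. Perm now: [1 3 4 2]
Gen 3 (s3): strand 4 crosses over strand 2. Perm now: [1 3 2 4]
Gen 4 (s2): strand 3 crosses over strand 2. Perm now: [1 2 3 4]

Answer: 1 2 3 4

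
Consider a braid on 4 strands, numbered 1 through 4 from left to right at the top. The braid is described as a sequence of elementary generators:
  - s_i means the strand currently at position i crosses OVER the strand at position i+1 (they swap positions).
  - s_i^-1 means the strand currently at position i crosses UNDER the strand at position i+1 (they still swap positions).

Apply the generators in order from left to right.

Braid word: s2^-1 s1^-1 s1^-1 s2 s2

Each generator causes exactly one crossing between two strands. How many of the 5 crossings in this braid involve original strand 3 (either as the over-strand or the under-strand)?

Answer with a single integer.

Gen 1: crossing 2x3. Involves strand 3? yes. Count so far: 1
Gen 2: crossing 1x3. Involves strand 3? yes. Count so far: 2
Gen 3: crossing 3x1. Involves strand 3? yes. Count so far: 3
Gen 4: crossing 3x2. Involves strand 3? yes. Count so far: 4
Gen 5: crossing 2x3. Involves strand 3? yes. Count so far: 5

Answer: 5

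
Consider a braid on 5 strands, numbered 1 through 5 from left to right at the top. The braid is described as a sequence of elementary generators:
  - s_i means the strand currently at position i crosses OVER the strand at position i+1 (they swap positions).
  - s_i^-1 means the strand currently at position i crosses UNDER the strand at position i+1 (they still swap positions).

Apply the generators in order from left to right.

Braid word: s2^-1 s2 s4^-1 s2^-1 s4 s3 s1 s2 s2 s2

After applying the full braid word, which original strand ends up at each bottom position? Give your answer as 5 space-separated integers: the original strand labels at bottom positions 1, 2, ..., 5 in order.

Answer: 3 4 1 2 5

Derivation:
Gen 1 (s2^-1): strand 2 crosses under strand 3. Perm now: [1 3 2 4 5]
Gen 2 (s2): strand 3 crosses over strand 2. Perm now: [1 2 3 4 5]
Gen 3 (s4^-1): strand 4 crosses under strand 5. Perm now: [1 2 3 5 4]
Gen 4 (s2^-1): strand 2 crosses under strand 3. Perm now: [1 3 2 5 4]
Gen 5 (s4): strand 5 crosses over strand 4. Perm now: [1 3 2 4 5]
Gen 6 (s3): strand 2 crosses over strand 4. Perm now: [1 3 4 2 5]
Gen 7 (s1): strand 1 crosses over strand 3. Perm now: [3 1 4 2 5]
Gen 8 (s2): strand 1 crosses over strand 4. Perm now: [3 4 1 2 5]
Gen 9 (s2): strand 4 crosses over strand 1. Perm now: [3 1 4 2 5]
Gen 10 (s2): strand 1 crosses over strand 4. Perm now: [3 4 1 2 5]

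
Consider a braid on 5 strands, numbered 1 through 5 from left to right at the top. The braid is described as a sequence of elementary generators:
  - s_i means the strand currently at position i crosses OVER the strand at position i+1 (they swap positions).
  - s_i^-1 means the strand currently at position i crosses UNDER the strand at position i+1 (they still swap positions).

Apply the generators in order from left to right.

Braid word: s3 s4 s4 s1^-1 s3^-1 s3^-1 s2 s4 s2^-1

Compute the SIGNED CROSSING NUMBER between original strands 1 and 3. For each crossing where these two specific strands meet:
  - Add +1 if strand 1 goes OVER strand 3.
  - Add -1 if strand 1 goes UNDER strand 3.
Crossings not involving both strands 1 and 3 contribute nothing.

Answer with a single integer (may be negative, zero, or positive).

Answer: 0

Derivation:
Gen 1: crossing 3x4. Both 1&3? no. Sum: 0
Gen 2: crossing 3x5. Both 1&3? no. Sum: 0
Gen 3: crossing 5x3. Both 1&3? no. Sum: 0
Gen 4: crossing 1x2. Both 1&3? no. Sum: 0
Gen 5: crossing 4x3. Both 1&3? no. Sum: 0
Gen 6: crossing 3x4. Both 1&3? no. Sum: 0
Gen 7: crossing 1x4. Both 1&3? no. Sum: 0
Gen 8: crossing 3x5. Both 1&3? no. Sum: 0
Gen 9: crossing 4x1. Both 1&3? no. Sum: 0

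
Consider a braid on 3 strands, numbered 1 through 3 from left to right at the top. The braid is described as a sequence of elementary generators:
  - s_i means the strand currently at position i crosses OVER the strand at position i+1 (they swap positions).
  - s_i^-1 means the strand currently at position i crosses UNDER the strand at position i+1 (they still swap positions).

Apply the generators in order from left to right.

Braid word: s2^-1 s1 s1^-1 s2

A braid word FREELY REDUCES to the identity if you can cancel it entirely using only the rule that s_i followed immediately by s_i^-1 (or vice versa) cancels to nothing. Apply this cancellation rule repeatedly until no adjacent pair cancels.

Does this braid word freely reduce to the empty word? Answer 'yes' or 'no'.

Answer: yes

Derivation:
Gen 1 (s2^-1): push. Stack: [s2^-1]
Gen 2 (s1): push. Stack: [s2^-1 s1]
Gen 3 (s1^-1): cancels prior s1. Stack: [s2^-1]
Gen 4 (s2): cancels prior s2^-1. Stack: []
Reduced word: (empty)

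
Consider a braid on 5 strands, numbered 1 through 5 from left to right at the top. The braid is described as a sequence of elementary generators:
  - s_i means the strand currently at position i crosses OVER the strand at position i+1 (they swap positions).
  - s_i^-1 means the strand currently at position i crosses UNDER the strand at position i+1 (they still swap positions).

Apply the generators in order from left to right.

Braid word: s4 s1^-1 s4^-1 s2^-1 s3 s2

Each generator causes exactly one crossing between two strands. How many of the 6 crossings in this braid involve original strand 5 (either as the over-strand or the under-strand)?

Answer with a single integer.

Gen 1: crossing 4x5. Involves strand 5? yes. Count so far: 1
Gen 2: crossing 1x2. Involves strand 5? no. Count so far: 1
Gen 3: crossing 5x4. Involves strand 5? yes. Count so far: 2
Gen 4: crossing 1x3. Involves strand 5? no. Count so far: 2
Gen 5: crossing 1x4. Involves strand 5? no. Count so far: 2
Gen 6: crossing 3x4. Involves strand 5? no. Count so far: 2

Answer: 2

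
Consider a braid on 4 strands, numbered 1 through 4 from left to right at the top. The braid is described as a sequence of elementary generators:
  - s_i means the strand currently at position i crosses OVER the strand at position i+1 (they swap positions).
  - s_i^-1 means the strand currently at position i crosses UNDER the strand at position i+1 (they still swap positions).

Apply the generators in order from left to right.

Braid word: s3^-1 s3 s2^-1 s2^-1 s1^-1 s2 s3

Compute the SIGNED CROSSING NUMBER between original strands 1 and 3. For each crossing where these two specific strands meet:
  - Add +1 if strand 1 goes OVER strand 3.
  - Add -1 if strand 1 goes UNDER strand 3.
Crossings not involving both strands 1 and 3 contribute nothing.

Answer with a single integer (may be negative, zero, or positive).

Answer: 1

Derivation:
Gen 1: crossing 3x4. Both 1&3? no. Sum: 0
Gen 2: crossing 4x3. Both 1&3? no. Sum: 0
Gen 3: crossing 2x3. Both 1&3? no. Sum: 0
Gen 4: crossing 3x2. Both 1&3? no. Sum: 0
Gen 5: crossing 1x2. Both 1&3? no. Sum: 0
Gen 6: 1 over 3. Both 1&3? yes. Contrib: +1. Sum: 1
Gen 7: crossing 1x4. Both 1&3? no. Sum: 1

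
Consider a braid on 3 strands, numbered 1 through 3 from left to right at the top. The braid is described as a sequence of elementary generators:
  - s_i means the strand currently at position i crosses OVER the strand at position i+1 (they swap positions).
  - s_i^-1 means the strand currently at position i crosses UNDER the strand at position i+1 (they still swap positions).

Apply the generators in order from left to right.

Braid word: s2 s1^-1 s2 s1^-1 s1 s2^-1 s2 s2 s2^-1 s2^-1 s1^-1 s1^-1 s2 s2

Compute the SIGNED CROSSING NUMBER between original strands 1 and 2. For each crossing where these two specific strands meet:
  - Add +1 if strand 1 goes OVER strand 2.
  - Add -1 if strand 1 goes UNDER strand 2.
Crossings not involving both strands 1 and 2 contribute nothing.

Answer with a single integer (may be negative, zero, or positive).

Answer: 2

Derivation:
Gen 1: crossing 2x3. Both 1&2? no. Sum: 0
Gen 2: crossing 1x3. Both 1&2? no. Sum: 0
Gen 3: 1 over 2. Both 1&2? yes. Contrib: +1. Sum: 1
Gen 4: crossing 3x2. Both 1&2? no. Sum: 1
Gen 5: crossing 2x3. Both 1&2? no. Sum: 1
Gen 6: 2 under 1. Both 1&2? yes. Contrib: +1. Sum: 2
Gen 7: 1 over 2. Both 1&2? yes. Contrib: +1. Sum: 3
Gen 8: 2 over 1. Both 1&2? yes. Contrib: -1. Sum: 2
Gen 9: 1 under 2. Both 1&2? yes. Contrib: -1. Sum: 1
Gen 10: 2 under 1. Both 1&2? yes. Contrib: +1. Sum: 2
Gen 11: crossing 3x1. Both 1&2? no. Sum: 2
Gen 12: crossing 1x3. Both 1&2? no. Sum: 2
Gen 13: 1 over 2. Both 1&2? yes. Contrib: +1. Sum: 3
Gen 14: 2 over 1. Both 1&2? yes. Contrib: -1. Sum: 2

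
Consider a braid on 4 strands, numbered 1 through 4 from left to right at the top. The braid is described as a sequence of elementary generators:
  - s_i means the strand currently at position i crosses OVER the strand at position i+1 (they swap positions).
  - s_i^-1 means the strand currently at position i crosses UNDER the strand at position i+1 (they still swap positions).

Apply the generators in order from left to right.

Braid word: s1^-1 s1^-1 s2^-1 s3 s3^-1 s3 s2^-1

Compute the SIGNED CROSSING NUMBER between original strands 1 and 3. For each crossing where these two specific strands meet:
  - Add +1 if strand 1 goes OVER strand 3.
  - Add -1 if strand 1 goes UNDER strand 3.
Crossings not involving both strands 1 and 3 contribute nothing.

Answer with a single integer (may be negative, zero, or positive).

Answer: 0

Derivation:
Gen 1: crossing 1x2. Both 1&3? no. Sum: 0
Gen 2: crossing 2x1. Both 1&3? no. Sum: 0
Gen 3: crossing 2x3. Both 1&3? no. Sum: 0
Gen 4: crossing 2x4. Both 1&3? no. Sum: 0
Gen 5: crossing 4x2. Both 1&3? no. Sum: 0
Gen 6: crossing 2x4. Both 1&3? no. Sum: 0
Gen 7: crossing 3x4. Both 1&3? no. Sum: 0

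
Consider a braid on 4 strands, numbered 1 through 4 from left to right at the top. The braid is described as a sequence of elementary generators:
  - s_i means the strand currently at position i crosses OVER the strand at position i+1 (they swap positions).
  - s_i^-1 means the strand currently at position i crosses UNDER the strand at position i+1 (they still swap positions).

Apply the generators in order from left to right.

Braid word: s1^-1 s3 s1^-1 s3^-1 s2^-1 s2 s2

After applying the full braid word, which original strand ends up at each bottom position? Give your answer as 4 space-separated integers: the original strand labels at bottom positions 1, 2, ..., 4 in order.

Gen 1 (s1^-1): strand 1 crosses under strand 2. Perm now: [2 1 3 4]
Gen 2 (s3): strand 3 crosses over strand 4. Perm now: [2 1 4 3]
Gen 3 (s1^-1): strand 2 crosses under strand 1. Perm now: [1 2 4 3]
Gen 4 (s3^-1): strand 4 crosses under strand 3. Perm now: [1 2 3 4]
Gen 5 (s2^-1): strand 2 crosses under strand 3. Perm now: [1 3 2 4]
Gen 6 (s2): strand 3 crosses over strand 2. Perm now: [1 2 3 4]
Gen 7 (s2): strand 2 crosses over strand 3. Perm now: [1 3 2 4]

Answer: 1 3 2 4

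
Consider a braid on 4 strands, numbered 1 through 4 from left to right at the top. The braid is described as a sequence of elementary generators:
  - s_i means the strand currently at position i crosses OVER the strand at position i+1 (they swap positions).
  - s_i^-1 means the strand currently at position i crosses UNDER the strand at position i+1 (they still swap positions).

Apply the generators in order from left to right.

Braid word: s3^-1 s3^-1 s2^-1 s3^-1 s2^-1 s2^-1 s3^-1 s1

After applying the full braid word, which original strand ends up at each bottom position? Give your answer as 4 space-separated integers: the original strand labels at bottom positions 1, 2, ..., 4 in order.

Gen 1 (s3^-1): strand 3 crosses under strand 4. Perm now: [1 2 4 3]
Gen 2 (s3^-1): strand 4 crosses under strand 3. Perm now: [1 2 3 4]
Gen 3 (s2^-1): strand 2 crosses under strand 3. Perm now: [1 3 2 4]
Gen 4 (s3^-1): strand 2 crosses under strand 4. Perm now: [1 3 4 2]
Gen 5 (s2^-1): strand 3 crosses under strand 4. Perm now: [1 4 3 2]
Gen 6 (s2^-1): strand 4 crosses under strand 3. Perm now: [1 3 4 2]
Gen 7 (s3^-1): strand 4 crosses under strand 2. Perm now: [1 3 2 4]
Gen 8 (s1): strand 1 crosses over strand 3. Perm now: [3 1 2 4]

Answer: 3 1 2 4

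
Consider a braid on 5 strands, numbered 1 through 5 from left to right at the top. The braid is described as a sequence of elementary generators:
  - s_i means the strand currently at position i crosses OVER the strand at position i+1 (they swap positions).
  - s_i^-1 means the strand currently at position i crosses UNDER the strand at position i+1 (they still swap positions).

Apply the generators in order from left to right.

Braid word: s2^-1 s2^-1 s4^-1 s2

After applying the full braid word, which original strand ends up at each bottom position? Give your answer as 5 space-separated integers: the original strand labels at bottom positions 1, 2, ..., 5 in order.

Answer: 1 3 2 5 4

Derivation:
Gen 1 (s2^-1): strand 2 crosses under strand 3. Perm now: [1 3 2 4 5]
Gen 2 (s2^-1): strand 3 crosses under strand 2. Perm now: [1 2 3 4 5]
Gen 3 (s4^-1): strand 4 crosses under strand 5. Perm now: [1 2 3 5 4]
Gen 4 (s2): strand 2 crosses over strand 3. Perm now: [1 3 2 5 4]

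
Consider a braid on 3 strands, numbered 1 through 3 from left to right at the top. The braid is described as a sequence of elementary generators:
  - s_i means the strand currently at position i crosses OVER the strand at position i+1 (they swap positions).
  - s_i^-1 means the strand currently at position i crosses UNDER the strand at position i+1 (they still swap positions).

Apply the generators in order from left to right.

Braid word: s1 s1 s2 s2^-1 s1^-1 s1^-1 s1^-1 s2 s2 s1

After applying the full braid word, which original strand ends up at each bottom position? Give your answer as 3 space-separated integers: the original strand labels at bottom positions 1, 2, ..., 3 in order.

Gen 1 (s1): strand 1 crosses over strand 2. Perm now: [2 1 3]
Gen 2 (s1): strand 2 crosses over strand 1. Perm now: [1 2 3]
Gen 3 (s2): strand 2 crosses over strand 3. Perm now: [1 3 2]
Gen 4 (s2^-1): strand 3 crosses under strand 2. Perm now: [1 2 3]
Gen 5 (s1^-1): strand 1 crosses under strand 2. Perm now: [2 1 3]
Gen 6 (s1^-1): strand 2 crosses under strand 1. Perm now: [1 2 3]
Gen 7 (s1^-1): strand 1 crosses under strand 2. Perm now: [2 1 3]
Gen 8 (s2): strand 1 crosses over strand 3. Perm now: [2 3 1]
Gen 9 (s2): strand 3 crosses over strand 1. Perm now: [2 1 3]
Gen 10 (s1): strand 2 crosses over strand 1. Perm now: [1 2 3]

Answer: 1 2 3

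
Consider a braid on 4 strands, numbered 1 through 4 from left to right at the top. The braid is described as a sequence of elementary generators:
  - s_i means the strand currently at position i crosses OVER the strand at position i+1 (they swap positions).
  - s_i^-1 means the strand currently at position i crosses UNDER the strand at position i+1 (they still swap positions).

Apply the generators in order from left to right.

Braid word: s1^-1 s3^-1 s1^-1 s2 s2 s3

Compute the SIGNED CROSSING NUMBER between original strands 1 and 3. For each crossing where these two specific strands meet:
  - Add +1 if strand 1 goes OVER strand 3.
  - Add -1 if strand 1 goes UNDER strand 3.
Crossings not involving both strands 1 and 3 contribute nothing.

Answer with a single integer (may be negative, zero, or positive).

Gen 1: crossing 1x2. Both 1&3? no. Sum: 0
Gen 2: crossing 3x4. Both 1&3? no. Sum: 0
Gen 3: crossing 2x1. Both 1&3? no. Sum: 0
Gen 4: crossing 2x4. Both 1&3? no. Sum: 0
Gen 5: crossing 4x2. Both 1&3? no. Sum: 0
Gen 6: crossing 4x3. Both 1&3? no. Sum: 0

Answer: 0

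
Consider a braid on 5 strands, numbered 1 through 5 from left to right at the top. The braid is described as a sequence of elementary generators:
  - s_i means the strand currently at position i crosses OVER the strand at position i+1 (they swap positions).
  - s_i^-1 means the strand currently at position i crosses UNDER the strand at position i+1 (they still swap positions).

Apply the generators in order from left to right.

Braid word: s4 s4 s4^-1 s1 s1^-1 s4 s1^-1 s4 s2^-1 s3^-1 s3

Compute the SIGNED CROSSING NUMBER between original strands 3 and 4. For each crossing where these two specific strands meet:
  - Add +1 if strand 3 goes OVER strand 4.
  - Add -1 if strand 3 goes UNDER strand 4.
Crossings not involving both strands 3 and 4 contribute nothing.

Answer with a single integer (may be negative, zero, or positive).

Gen 1: crossing 4x5. Both 3&4? no. Sum: 0
Gen 2: crossing 5x4. Both 3&4? no. Sum: 0
Gen 3: crossing 4x5. Both 3&4? no. Sum: 0
Gen 4: crossing 1x2. Both 3&4? no. Sum: 0
Gen 5: crossing 2x1. Both 3&4? no. Sum: 0
Gen 6: crossing 5x4. Both 3&4? no. Sum: 0
Gen 7: crossing 1x2. Both 3&4? no. Sum: 0
Gen 8: crossing 4x5. Both 3&4? no. Sum: 0
Gen 9: crossing 1x3. Both 3&4? no. Sum: 0
Gen 10: crossing 1x5. Both 3&4? no. Sum: 0
Gen 11: crossing 5x1. Both 3&4? no. Sum: 0

Answer: 0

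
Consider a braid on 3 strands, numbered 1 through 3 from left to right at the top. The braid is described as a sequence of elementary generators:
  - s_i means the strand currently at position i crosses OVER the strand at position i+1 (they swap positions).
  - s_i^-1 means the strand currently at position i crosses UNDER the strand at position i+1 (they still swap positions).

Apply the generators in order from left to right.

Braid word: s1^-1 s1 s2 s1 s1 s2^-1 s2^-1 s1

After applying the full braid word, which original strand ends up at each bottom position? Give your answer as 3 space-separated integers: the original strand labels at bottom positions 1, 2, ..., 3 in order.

Answer: 3 1 2

Derivation:
Gen 1 (s1^-1): strand 1 crosses under strand 2. Perm now: [2 1 3]
Gen 2 (s1): strand 2 crosses over strand 1. Perm now: [1 2 3]
Gen 3 (s2): strand 2 crosses over strand 3. Perm now: [1 3 2]
Gen 4 (s1): strand 1 crosses over strand 3. Perm now: [3 1 2]
Gen 5 (s1): strand 3 crosses over strand 1. Perm now: [1 3 2]
Gen 6 (s2^-1): strand 3 crosses under strand 2. Perm now: [1 2 3]
Gen 7 (s2^-1): strand 2 crosses under strand 3. Perm now: [1 3 2]
Gen 8 (s1): strand 1 crosses over strand 3. Perm now: [3 1 2]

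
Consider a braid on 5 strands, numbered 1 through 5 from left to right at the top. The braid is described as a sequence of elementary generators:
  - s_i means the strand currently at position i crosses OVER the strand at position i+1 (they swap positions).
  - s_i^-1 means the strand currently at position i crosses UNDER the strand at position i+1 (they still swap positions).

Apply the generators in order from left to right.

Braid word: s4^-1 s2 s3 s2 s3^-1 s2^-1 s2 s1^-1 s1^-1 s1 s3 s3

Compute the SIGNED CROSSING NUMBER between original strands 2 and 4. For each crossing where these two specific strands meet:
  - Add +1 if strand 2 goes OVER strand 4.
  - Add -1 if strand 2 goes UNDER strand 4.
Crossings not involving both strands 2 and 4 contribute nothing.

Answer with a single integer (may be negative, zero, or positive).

Gen 1: crossing 4x5. Both 2&4? no. Sum: 0
Gen 2: crossing 2x3. Both 2&4? no. Sum: 0
Gen 3: crossing 2x5. Both 2&4? no. Sum: 0
Gen 4: crossing 3x5. Both 2&4? no. Sum: 0
Gen 5: crossing 3x2. Both 2&4? no. Sum: 0
Gen 6: crossing 5x2. Both 2&4? no. Sum: 0
Gen 7: crossing 2x5. Both 2&4? no. Sum: 0
Gen 8: crossing 1x5. Both 2&4? no. Sum: 0
Gen 9: crossing 5x1. Both 2&4? no. Sum: 0
Gen 10: crossing 1x5. Both 2&4? no. Sum: 0
Gen 11: crossing 2x3. Both 2&4? no. Sum: 0
Gen 12: crossing 3x2. Both 2&4? no. Sum: 0

Answer: 0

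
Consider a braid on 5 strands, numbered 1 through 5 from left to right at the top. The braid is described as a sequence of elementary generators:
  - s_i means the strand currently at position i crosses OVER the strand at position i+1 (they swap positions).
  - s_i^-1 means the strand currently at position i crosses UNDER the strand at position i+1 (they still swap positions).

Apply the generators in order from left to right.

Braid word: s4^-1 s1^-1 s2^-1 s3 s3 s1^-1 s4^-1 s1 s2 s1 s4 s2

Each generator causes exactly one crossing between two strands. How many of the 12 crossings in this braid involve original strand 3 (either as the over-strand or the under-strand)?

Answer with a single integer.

Gen 1: crossing 4x5. Involves strand 3? no. Count so far: 0
Gen 2: crossing 1x2. Involves strand 3? no. Count so far: 0
Gen 3: crossing 1x3. Involves strand 3? yes. Count so far: 1
Gen 4: crossing 1x5. Involves strand 3? no. Count so far: 1
Gen 5: crossing 5x1. Involves strand 3? no. Count so far: 1
Gen 6: crossing 2x3. Involves strand 3? yes. Count so far: 2
Gen 7: crossing 5x4. Involves strand 3? no. Count so far: 2
Gen 8: crossing 3x2. Involves strand 3? yes. Count so far: 3
Gen 9: crossing 3x1. Involves strand 3? yes. Count so far: 4
Gen 10: crossing 2x1. Involves strand 3? no. Count so far: 4
Gen 11: crossing 4x5. Involves strand 3? no. Count so far: 4
Gen 12: crossing 2x3. Involves strand 3? yes. Count so far: 5

Answer: 5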